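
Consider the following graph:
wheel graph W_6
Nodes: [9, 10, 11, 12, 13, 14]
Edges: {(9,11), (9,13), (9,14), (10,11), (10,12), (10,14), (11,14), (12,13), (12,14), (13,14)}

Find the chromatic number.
χ(G) = 4

Clique number ω(G) = 3 (lower bound: χ ≥ ω).
Odd cycle [10, 11, 9, 13, 12] needs 3 colors (χ ≥ 3).
Vertex 14 is adjacent to every vertex of [9, 10, 11, 12, 13], which already need 3 colors among themselves, so 14 needs a new color (χ ≥ 4).
The coloring below uses 4 colors, so χ(G) = 4.
A valid 4-coloring: color 1: [14]; color 2: [10, 13]; color 3: [11, 12]; color 4: [9].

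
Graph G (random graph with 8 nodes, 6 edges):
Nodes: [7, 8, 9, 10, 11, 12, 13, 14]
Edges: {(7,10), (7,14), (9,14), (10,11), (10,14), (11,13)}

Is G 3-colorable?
Yes, G is 3-colorable

A valid 3-coloring: color 1: [8, 11, 12, 14]; color 2: [9, 10, 13]; color 3: [7].
(χ(G) = 3 ≤ 3.)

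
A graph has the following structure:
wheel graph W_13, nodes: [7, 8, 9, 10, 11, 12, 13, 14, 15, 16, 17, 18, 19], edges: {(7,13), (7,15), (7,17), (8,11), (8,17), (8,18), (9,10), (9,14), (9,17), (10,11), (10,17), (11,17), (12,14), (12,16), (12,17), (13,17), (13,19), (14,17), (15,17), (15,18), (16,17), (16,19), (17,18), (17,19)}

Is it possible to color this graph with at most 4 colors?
Yes, G is 4-colorable

A valid 4-coloring: color 1: [17]; color 2: [7, 9, 11, 12, 18, 19]; color 3: [8, 10, 13, 14, 15, 16].
(χ(G) = 3 ≤ 4.)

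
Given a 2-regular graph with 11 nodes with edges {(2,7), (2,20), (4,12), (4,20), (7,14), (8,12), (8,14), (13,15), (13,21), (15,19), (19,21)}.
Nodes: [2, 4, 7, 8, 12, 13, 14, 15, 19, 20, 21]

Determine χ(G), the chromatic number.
Clique number ω(G) = 2 (lower bound: χ ≥ ω).
Odd cycle [12, 4, 20, 2, 7, 14, 8] needs 3 colors (χ ≥ 3).
The coloring below uses 3 colors, so χ(G) = 3.
A valid 3-coloring: color 1: [12, 13, 14, 19, 20]; color 2: [4, 7, 8, 15, 21]; color 3: [2].

χ(G) = 3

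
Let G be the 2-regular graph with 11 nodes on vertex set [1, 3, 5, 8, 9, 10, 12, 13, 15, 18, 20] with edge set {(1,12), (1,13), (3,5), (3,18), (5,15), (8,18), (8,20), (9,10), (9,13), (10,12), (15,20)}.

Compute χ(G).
Clique number ω(G) = 2 (lower bound: χ ≥ ω).
Odd cycle [9, 10, 12, 1, 13] needs 3 colors (χ ≥ 3).
The coloring below uses 3 colors, so χ(G) = 3.
A valid 3-coloring: color 1: [1, 3, 8, 9, 15]; color 2: [5, 10, 13, 18, 20]; color 3: [12].

χ(G) = 3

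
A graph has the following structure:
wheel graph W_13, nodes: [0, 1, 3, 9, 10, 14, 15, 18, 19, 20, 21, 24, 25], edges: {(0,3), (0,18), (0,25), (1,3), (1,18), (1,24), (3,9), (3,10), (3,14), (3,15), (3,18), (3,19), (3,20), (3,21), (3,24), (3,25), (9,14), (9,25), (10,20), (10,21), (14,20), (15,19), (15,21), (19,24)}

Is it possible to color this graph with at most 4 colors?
A valid 4-coloring: color 1: [3]; color 2: [0, 1, 9, 19, 20, 21]; color 3: [10, 14, 15, 18, 24, 25].
(χ(G) = 3 ≤ 4.)

Yes, G is 4-colorable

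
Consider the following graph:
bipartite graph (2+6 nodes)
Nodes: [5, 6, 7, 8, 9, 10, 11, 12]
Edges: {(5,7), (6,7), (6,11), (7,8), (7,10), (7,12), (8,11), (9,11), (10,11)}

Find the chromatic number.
χ(G) = 2

Clique number ω(G) = 2 (lower bound: χ ≥ ω).
The graph is bipartite (no odd cycle), so 2 colors suffice: χ(G) = 2.
A valid 2-coloring: color 1: [7, 11]; color 2: [5, 6, 8, 9, 10, 12].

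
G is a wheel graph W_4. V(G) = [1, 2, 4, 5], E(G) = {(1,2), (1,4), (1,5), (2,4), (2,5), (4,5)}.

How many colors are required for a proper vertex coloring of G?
χ(G) = 4

Clique number ω(G) = 4 (lower bound: χ ≥ ω).
The clique on [1, 2, 4, 5] has size 4, forcing χ ≥ 4, and the coloring below uses 4 colors, so χ(G) = 4.
A valid 4-coloring: color 1: [4]; color 2: [5]; color 3: [1]; color 4: [2].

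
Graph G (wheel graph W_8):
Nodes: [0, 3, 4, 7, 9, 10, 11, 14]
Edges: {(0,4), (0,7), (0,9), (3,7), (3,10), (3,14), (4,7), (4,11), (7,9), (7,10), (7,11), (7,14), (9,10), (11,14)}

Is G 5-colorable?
A valid 5-coloring: color 1: [7]; color 2: [3, 9, 11]; color 3: [4, 10, 14]; color 4: [0].
(χ(G) = 4 ≤ 5.)

Yes, G is 5-colorable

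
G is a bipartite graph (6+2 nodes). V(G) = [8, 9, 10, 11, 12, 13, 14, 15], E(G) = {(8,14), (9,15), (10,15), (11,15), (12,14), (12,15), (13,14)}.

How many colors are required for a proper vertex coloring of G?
Clique number ω(G) = 2 (lower bound: χ ≥ ω).
The graph is bipartite (no odd cycle), so 2 colors suffice: χ(G) = 2.
A valid 2-coloring: color 1: [14, 15]; color 2: [8, 9, 10, 11, 12, 13].

χ(G) = 2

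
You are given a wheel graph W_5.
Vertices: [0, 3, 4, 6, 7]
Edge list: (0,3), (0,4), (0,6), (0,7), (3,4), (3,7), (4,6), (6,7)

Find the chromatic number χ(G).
Clique number ω(G) = 3 (lower bound: χ ≥ ω).
The clique on [0, 3, 4] has size 3, forcing χ ≥ 3, and the coloring below uses 3 colors, so χ(G) = 3.
A valid 3-coloring: color 1: [0]; color 2: [3, 6]; color 3: [4, 7].

χ(G) = 3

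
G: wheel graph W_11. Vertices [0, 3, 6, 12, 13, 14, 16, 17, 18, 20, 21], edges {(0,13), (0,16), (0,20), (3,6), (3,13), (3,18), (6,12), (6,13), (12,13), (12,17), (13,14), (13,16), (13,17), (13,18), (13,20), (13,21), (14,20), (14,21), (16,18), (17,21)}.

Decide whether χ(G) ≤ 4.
A valid 4-coloring: color 1: [13]; color 2: [3, 12, 16, 20, 21]; color 3: [0, 6, 14, 17, 18].
(χ(G) = 3 ≤ 4.)

Yes, G is 4-colorable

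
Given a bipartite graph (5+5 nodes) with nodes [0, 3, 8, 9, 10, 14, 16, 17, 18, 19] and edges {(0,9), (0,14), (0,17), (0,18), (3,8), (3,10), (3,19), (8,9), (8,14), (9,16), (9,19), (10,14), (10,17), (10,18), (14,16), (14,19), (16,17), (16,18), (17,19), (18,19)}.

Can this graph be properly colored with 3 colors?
Yes, G is 3-colorable

A valid 3-coloring: color 1: [3, 9, 14, 17, 18]; color 2: [0, 8, 10, 16, 19].
(χ(G) = 2 ≤ 3.)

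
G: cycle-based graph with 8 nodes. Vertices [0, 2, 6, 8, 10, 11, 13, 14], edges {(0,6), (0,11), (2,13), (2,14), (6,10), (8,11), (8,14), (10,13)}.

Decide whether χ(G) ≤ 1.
Edge (0,11) forces its endpoints to differ, so 1 color is not enough.

No, G is not 1-colorable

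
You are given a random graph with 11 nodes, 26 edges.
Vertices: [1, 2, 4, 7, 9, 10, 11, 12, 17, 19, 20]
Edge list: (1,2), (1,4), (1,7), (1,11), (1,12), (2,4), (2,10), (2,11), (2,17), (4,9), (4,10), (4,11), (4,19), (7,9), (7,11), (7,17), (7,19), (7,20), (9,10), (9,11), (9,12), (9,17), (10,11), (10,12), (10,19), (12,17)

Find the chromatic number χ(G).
Clique number ω(G) = 4 (lower bound: χ ≥ ω).
The clique on [1, 2, 4, 11] has size 4, forcing χ ≥ 4, and the coloring below uses 4 colors, so χ(G) = 4.
A valid 4-coloring: color 1: [4, 7, 12]; color 2: [11, 17, 19, 20]; color 3: [1, 10]; color 4: [2, 9].

χ(G) = 4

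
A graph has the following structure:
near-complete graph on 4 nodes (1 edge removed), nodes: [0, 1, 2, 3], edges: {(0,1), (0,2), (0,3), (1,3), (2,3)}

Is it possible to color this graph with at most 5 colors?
Yes, G is 5-colorable

A valid 5-coloring: color 1: [3]; color 2: [0]; color 3: [1, 2].
(χ(G) = 3 ≤ 5.)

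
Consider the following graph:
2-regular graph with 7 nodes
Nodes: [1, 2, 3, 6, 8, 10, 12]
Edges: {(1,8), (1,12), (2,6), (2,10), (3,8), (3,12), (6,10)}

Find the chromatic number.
χ(G) = 3

Clique number ω(G) = 3 (lower bound: χ ≥ ω).
The clique on [2, 6, 10] has size 3, forcing χ ≥ 3, and the coloring below uses 3 colors, so χ(G) = 3.
A valid 3-coloring: color 1: [8, 10, 12]; color 2: [1, 2, 3]; color 3: [6].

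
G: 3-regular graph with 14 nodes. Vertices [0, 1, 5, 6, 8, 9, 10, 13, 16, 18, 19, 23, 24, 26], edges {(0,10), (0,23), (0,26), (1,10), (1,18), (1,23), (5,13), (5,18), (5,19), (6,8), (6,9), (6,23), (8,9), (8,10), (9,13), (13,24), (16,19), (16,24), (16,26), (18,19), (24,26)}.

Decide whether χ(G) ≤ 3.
A valid 3-coloring: color 1: [6, 10, 13, 16, 18]; color 2: [0, 1, 5, 8, 24]; color 3: [9, 19, 23, 26].
(χ(G) = 3 ≤ 3.)

Yes, G is 3-colorable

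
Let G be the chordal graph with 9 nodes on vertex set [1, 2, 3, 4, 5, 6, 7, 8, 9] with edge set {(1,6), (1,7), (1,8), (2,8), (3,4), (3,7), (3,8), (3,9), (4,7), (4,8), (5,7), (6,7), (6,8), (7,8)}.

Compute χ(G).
χ(G) = 4

Clique number ω(G) = 4 (lower bound: χ ≥ ω).
The clique on [1, 6, 7, 8] has size 4, forcing χ ≥ 4, and the coloring below uses 4 colors, so χ(G) = 4.
A valid 4-coloring: color 1: [2, 7, 9]; color 2: [5, 8]; color 3: [1, 3]; color 4: [4, 6].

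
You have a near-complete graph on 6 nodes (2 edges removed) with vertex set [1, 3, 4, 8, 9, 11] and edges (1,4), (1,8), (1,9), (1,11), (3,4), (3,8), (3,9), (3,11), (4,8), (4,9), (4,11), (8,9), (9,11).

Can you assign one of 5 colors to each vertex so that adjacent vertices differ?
Yes, G is 5-colorable

A valid 5-coloring: color 1: [9]; color 2: [4]; color 3: [8, 11]; color 4: [1, 3].
(χ(G) = 4 ≤ 5.)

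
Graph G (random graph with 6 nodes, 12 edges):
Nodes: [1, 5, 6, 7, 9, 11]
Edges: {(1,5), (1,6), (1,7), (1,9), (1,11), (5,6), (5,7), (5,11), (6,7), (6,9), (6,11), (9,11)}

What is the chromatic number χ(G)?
Clique number ω(G) = 4 (lower bound: χ ≥ ω).
The clique on [1, 6, 9, 11] has size 4, forcing χ ≥ 4, and the coloring below uses 4 colors, so χ(G) = 4.
A valid 4-coloring: color 1: [1]; color 2: [6]; color 3: [7, 11]; color 4: [5, 9].

χ(G) = 4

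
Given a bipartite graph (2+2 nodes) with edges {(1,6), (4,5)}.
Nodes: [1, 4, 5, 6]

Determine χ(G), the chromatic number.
χ(G) = 2

Clique number ω(G) = 2 (lower bound: χ ≥ ω).
The graph is bipartite (no odd cycle), so 2 colors suffice: χ(G) = 2.
A valid 2-coloring: color 1: [4, 6]; color 2: [1, 5].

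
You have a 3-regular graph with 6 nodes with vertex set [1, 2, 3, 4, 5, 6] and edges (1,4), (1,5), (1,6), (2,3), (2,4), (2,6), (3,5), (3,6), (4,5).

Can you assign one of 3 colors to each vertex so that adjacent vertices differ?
A valid 3-coloring: color 1: [1, 2]; color 2: [5, 6]; color 3: [3, 4].
(χ(G) = 3 ≤ 3.)

Yes, G is 3-colorable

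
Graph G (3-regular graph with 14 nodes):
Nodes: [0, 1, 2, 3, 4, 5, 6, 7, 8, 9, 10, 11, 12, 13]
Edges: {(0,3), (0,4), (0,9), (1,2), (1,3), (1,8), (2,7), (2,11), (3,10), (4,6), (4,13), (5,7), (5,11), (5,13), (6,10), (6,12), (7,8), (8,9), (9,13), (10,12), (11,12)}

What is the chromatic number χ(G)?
χ(G) = 3

Clique number ω(G) = 3 (lower bound: χ ≥ ω).
The clique on [6, 10, 12] has size 3, forcing χ ≥ 3, and the coloring below uses 3 colors, so χ(G) = 3.
A valid 3-coloring: color 1: [1, 4, 7, 9, 10, 11]; color 2: [0, 2, 5, 6, 8]; color 3: [3, 12, 13].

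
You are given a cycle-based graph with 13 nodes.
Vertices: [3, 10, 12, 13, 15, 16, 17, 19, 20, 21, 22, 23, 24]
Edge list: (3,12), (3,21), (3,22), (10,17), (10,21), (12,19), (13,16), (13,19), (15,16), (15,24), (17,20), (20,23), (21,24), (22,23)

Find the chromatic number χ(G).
Clique number ω(G) = 2 (lower bound: χ ≥ ω).
Odd cycle [22, 23, 20, 17, 10, 21, 3] needs 3 colors (χ ≥ 3).
The coloring below uses 3 colors, so χ(G) = 3.
A valid 3-coloring: color 1: [3, 16, 17, 19, 23, 24]; color 2: [12, 13, 15, 20, 21, 22]; color 3: [10].

χ(G) = 3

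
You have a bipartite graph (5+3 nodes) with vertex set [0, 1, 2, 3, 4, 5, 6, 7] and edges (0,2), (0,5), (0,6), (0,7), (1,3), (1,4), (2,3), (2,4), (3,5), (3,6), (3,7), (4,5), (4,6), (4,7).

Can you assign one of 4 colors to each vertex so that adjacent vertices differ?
A valid 4-coloring: color 1: [0, 3, 4]; color 2: [1, 2, 5, 6, 7].
(χ(G) = 2 ≤ 4.)

Yes, G is 4-colorable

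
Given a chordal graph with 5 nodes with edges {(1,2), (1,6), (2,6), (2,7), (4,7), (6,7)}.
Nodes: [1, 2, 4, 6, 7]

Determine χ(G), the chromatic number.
Clique number ω(G) = 3 (lower bound: χ ≥ ω).
The clique on [1, 2, 6] has size 3, forcing χ ≥ 3, and the coloring below uses 3 colors, so χ(G) = 3.
A valid 3-coloring: color 1: [4, 6]; color 2: [2]; color 3: [1, 7].

χ(G) = 3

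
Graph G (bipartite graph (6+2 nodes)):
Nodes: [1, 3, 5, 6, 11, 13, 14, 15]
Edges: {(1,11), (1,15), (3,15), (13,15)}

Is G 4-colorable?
Yes, G is 4-colorable

A valid 4-coloring: color 1: [5, 6, 11, 14, 15]; color 2: [1, 3, 13].
(χ(G) = 2 ≤ 4.)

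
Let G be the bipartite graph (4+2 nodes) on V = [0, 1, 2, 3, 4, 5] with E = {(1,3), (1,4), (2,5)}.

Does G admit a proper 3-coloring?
A valid 3-coloring: color 1: [0, 1, 2]; color 2: [3, 4, 5].
(χ(G) = 2 ≤ 3.)

Yes, G is 3-colorable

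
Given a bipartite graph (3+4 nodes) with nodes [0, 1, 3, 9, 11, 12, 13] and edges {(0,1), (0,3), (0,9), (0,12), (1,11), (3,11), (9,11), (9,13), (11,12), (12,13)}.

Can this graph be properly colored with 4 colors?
A valid 4-coloring: color 1: [0, 11, 13]; color 2: [1, 3, 9, 12].
(χ(G) = 2 ≤ 4.)

Yes, G is 4-colorable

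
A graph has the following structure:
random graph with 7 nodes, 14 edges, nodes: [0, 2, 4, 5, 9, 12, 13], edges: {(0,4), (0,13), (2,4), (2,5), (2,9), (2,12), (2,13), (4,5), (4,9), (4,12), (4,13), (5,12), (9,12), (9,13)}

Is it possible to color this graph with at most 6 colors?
A valid 6-coloring: color 1: [4]; color 2: [0, 2]; color 3: [12, 13]; color 4: [5, 9].
(χ(G) = 4 ≤ 6.)

Yes, G is 6-colorable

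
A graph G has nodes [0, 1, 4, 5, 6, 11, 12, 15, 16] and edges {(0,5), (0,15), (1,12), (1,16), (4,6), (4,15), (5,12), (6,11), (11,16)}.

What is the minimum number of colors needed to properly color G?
χ(G) = 3

Clique number ω(G) = 2 (lower bound: χ ≥ ω).
Odd cycle [11, 16, 1, 12, 5, 0, 15, 4, 6] needs 3 colors (χ ≥ 3).
The coloring below uses 3 colors, so χ(G) = 3.
A valid 3-coloring: color 1: [1, 4, 5, 11]; color 2: [0, 6, 12, 16]; color 3: [15].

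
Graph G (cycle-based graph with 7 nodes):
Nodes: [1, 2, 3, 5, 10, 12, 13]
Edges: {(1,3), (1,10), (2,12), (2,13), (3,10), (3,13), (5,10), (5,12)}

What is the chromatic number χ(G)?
χ(G) = 3

Clique number ω(G) = 3 (lower bound: χ ≥ ω).
The clique on [1, 3, 10] has size 3, forcing χ ≥ 3, and the coloring below uses 3 colors, so χ(G) = 3.
A valid 3-coloring: color 1: [10, 12, 13]; color 2: [2, 3, 5]; color 3: [1].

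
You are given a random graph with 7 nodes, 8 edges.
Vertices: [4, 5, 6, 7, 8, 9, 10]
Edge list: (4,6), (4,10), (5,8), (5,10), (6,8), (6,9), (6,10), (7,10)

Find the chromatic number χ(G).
Clique number ω(G) = 3 (lower bound: χ ≥ ω).
The clique on [4, 6, 10] has size 3, forcing χ ≥ 3, and the coloring below uses 3 colors, so χ(G) = 3.
A valid 3-coloring: color 1: [8, 9, 10]; color 2: [5, 6, 7]; color 3: [4].

χ(G) = 3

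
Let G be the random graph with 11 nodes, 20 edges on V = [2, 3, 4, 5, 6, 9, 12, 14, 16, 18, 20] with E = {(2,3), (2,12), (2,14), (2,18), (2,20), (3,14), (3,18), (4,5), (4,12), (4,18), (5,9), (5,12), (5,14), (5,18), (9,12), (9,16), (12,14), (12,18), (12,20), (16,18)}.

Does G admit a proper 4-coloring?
A valid 4-coloring: color 1: [3, 6, 12, 16]; color 2: [9, 14, 18, 20]; color 3: [2, 5]; color 4: [4].
(χ(G) = 4 ≤ 4.)

Yes, G is 4-colorable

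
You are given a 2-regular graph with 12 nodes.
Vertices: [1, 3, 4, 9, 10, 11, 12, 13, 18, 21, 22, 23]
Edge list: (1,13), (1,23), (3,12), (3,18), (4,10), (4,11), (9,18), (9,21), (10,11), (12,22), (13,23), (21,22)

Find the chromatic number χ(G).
Clique number ω(G) = 3 (lower bound: χ ≥ ω).
The clique on [1, 13, 23] has size 3, forcing χ ≥ 3, and the coloring below uses 3 colors, so χ(G) = 3.
A valid 3-coloring: color 1: [3, 4, 9, 13, 22]; color 2: [11, 12, 18, 21, 23]; color 3: [1, 10].

χ(G) = 3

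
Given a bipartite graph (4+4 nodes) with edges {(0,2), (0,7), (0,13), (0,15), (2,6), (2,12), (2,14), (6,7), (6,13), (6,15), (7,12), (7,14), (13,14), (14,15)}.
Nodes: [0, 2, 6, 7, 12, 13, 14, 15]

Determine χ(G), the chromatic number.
χ(G) = 2

Clique number ω(G) = 2 (lower bound: χ ≥ ω).
The graph is bipartite (no odd cycle), so 2 colors suffice: χ(G) = 2.
A valid 2-coloring: color 1: [0, 6, 12, 14]; color 2: [2, 7, 13, 15].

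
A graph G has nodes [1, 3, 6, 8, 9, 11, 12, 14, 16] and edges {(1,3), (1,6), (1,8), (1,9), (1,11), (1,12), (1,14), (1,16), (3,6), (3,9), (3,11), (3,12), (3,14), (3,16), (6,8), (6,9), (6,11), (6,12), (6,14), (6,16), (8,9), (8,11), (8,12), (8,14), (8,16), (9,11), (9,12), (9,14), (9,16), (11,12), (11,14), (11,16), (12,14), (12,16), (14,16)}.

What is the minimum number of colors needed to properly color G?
χ(G) = 8

Clique number ω(G) = 8 (lower bound: χ ≥ ω).
The clique on [1, 6, 8, 9, 11, 12, 14, 16] has size 8, forcing χ ≥ 8, and the coloring below uses 8 colors, so χ(G) = 8.
A valid 8-coloring: color 1: [12]; color 2: [9]; color 3: [6]; color 4: [11]; color 5: [14]; color 6: [1]; color 7: [16]; color 8: [3, 8].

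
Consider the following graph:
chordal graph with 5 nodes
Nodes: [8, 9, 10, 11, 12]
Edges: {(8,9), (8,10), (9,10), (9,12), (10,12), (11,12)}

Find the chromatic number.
Clique number ω(G) = 3 (lower bound: χ ≥ ω).
The clique on [8, 9, 10] has size 3, forcing χ ≥ 3, and the coloring below uses 3 colors, so χ(G) = 3.
A valid 3-coloring: color 1: [10, 11]; color 2: [8, 12]; color 3: [9].

χ(G) = 3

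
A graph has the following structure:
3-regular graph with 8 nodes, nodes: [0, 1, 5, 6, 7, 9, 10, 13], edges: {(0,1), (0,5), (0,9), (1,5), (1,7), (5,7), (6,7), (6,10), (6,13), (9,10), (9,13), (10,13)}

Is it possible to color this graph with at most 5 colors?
A valid 5-coloring: color 1: [0, 7, 13]; color 2: [5, 6, 9]; color 3: [1, 10].
(χ(G) = 3 ≤ 5.)

Yes, G is 5-colorable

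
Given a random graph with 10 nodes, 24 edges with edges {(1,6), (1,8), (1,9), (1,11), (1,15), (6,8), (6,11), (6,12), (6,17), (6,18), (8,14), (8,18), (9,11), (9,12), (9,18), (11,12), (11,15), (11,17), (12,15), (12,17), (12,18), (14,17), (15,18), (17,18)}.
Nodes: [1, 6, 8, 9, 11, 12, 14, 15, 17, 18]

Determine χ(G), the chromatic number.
Clique number ω(G) = 4 (lower bound: χ ≥ ω).
The clique on [6, 12, 17, 18] has size 4, forcing χ ≥ 4, and the coloring below uses 4 colors, so χ(G) = 4.
A valid 4-coloring: color 1: [11, 14, 18]; color 2: [6, 9, 15]; color 3: [1, 12]; color 4: [8, 17].

χ(G) = 4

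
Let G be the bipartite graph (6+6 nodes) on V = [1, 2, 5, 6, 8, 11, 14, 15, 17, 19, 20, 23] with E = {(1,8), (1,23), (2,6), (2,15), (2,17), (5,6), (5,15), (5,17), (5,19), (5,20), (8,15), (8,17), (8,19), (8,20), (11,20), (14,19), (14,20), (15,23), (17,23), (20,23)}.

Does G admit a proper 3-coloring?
Yes, G is 3-colorable

A valid 3-coloring: color 1: [1, 6, 15, 17, 19, 20]; color 2: [2, 5, 8, 11, 14, 23].
(χ(G) = 2 ≤ 3.)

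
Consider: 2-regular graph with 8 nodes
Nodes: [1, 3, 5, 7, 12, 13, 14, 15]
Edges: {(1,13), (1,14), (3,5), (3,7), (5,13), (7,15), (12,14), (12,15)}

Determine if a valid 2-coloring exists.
Yes, G is 2-colorable

A valid 2-coloring: color 1: [1, 5, 7, 12]; color 2: [3, 13, 14, 15].
(χ(G) = 2 ≤ 2.)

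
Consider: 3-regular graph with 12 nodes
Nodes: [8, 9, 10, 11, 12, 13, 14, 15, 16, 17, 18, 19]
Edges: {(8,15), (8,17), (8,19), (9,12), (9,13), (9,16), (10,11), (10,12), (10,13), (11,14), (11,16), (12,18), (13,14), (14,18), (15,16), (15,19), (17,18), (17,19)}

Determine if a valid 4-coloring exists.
Yes, G is 4-colorable

A valid 4-coloring: color 1: [10, 14, 16, 19]; color 2: [11, 12, 13, 15, 17]; color 3: [8, 9, 18].
(χ(G) = 3 ≤ 4.)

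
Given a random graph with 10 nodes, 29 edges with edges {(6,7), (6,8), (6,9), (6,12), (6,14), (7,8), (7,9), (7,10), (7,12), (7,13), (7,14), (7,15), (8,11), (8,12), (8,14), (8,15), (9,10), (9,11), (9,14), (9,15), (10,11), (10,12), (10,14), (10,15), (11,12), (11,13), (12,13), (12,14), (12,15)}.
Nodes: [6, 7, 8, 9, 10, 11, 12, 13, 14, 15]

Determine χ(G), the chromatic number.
χ(G) = 5

Clique number ω(G) = 5 (lower bound: χ ≥ ω).
The clique on [6, 7, 8, 12, 14] has size 5, forcing χ ≥ 5, and the coloring below uses 5 colors, so χ(G) = 5.
A valid 5-coloring: color 1: [7, 11]; color 2: [9, 12]; color 3: [8, 10, 13]; color 4: [14, 15]; color 5: [6].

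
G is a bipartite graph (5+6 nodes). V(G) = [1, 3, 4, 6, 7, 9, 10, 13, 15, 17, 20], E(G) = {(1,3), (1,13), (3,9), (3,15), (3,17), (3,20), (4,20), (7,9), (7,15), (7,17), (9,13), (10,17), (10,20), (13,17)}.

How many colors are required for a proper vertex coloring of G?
χ(G) = 2

Clique number ω(G) = 2 (lower bound: χ ≥ ω).
The graph is bipartite (no odd cycle), so 2 colors suffice: χ(G) = 2.
A valid 2-coloring: color 1: [3, 4, 6, 7, 10, 13]; color 2: [1, 9, 15, 17, 20].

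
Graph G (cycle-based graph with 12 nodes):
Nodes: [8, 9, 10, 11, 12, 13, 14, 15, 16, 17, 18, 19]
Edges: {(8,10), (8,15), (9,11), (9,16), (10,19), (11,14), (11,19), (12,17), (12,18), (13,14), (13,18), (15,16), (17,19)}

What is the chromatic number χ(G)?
Clique number ω(G) = 2 (lower bound: χ ≥ ω).
Odd cycle [14, 13, 18, 12, 17, 19, 11] needs 3 colors (χ ≥ 3).
The coloring below uses 3 colors, so χ(G) = 3.
A valid 3-coloring: color 1: [10, 11, 12, 13, 15]; color 2: [8, 14, 16, 18, 19]; color 3: [9, 17].

χ(G) = 3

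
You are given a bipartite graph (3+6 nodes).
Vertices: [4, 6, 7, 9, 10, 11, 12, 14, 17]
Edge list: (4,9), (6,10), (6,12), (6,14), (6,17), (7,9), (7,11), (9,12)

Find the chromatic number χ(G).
χ(G) = 2

Clique number ω(G) = 2 (lower bound: χ ≥ ω).
The graph is bipartite (no odd cycle), so 2 colors suffice: χ(G) = 2.
A valid 2-coloring: color 1: [6, 9, 11]; color 2: [4, 7, 10, 12, 14, 17].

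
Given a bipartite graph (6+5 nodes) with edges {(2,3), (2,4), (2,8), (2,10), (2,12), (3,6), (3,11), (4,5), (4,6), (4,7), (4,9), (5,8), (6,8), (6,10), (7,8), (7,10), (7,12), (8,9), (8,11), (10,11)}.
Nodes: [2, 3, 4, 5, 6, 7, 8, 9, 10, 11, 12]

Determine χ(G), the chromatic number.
χ(G) = 2

Clique number ω(G) = 2 (lower bound: χ ≥ ω).
The graph is bipartite (no odd cycle), so 2 colors suffice: χ(G) = 2.
A valid 2-coloring: color 1: [3, 4, 8, 10, 12]; color 2: [2, 5, 6, 7, 9, 11].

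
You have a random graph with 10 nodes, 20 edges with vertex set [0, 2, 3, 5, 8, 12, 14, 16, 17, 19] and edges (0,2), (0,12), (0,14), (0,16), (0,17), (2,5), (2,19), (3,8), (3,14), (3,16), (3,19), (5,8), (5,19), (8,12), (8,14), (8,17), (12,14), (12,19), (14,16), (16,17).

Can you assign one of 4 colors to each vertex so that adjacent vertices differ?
Yes, G is 4-colorable

A valid 4-coloring: color 1: [0, 3, 5]; color 2: [14, 17, 19]; color 3: [2, 8, 16]; color 4: [12].
(χ(G) = 4 ≤ 4.)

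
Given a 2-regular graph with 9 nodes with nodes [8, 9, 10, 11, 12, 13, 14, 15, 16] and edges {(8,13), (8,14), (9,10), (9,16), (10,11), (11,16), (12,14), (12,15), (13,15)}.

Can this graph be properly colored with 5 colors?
A valid 5-coloring: color 1: [10, 14, 15, 16]; color 2: [9, 11, 12, 13]; color 3: [8].
(χ(G) = 3 ≤ 5.)

Yes, G is 5-colorable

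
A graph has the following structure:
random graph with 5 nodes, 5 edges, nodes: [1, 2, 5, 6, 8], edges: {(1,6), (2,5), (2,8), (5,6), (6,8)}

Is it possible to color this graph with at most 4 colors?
A valid 4-coloring: color 1: [2, 6]; color 2: [1, 5, 8].
(χ(G) = 2 ≤ 4.)

Yes, G is 4-colorable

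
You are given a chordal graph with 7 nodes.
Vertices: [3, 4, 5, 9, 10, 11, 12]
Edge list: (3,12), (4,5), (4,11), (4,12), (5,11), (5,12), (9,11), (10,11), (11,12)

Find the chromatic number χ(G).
Clique number ω(G) = 4 (lower bound: χ ≥ ω).
The clique on [4, 5, 11, 12] has size 4, forcing χ ≥ 4, and the coloring below uses 4 colors, so χ(G) = 4.
A valid 4-coloring: color 1: [3, 11]; color 2: [9, 10, 12]; color 3: [4]; color 4: [5].

χ(G) = 4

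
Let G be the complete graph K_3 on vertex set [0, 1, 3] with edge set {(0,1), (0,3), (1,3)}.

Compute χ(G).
χ(G) = 3

Clique number ω(G) = 3 (lower bound: χ ≥ ω).
The clique on [0, 1, 3] has size 3, forcing χ ≥ 3, and the coloring below uses 3 colors, so χ(G) = 3.
A valid 3-coloring: color 1: [1]; color 2: [0]; color 3: [3].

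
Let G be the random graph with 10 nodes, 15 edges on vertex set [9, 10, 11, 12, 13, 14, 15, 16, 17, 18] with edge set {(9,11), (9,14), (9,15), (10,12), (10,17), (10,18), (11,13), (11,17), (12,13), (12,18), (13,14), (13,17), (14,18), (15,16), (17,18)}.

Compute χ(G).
χ(G) = 3

Clique number ω(G) = 3 (lower bound: χ ≥ ω).
The clique on [10, 17, 18] has size 3, forcing χ ≥ 3, and the coloring below uses 3 colors, so χ(G) = 3.
A valid 3-coloring: color 1: [12, 14, 15, 17]; color 2: [9, 13, 16, 18]; color 3: [10, 11].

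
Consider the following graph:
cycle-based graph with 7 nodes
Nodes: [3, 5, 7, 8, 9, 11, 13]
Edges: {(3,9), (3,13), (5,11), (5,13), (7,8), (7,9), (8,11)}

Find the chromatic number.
Clique number ω(G) = 2 (lower bound: χ ≥ ω).
Odd cycle [11, 8, 7, 9, 3, 13, 5] needs 3 colors (χ ≥ 3).
The coloring below uses 3 colors, so χ(G) = 3.
A valid 3-coloring: color 1: [7, 11, 13]; color 2: [5, 8, 9]; color 3: [3].

χ(G) = 3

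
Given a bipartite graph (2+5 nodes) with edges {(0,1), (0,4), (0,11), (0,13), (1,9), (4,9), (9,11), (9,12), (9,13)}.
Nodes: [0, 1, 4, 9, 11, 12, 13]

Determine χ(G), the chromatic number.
χ(G) = 2

Clique number ω(G) = 2 (lower bound: χ ≥ ω).
The graph is bipartite (no odd cycle), so 2 colors suffice: χ(G) = 2.
A valid 2-coloring: color 1: [0, 9]; color 2: [1, 4, 11, 12, 13].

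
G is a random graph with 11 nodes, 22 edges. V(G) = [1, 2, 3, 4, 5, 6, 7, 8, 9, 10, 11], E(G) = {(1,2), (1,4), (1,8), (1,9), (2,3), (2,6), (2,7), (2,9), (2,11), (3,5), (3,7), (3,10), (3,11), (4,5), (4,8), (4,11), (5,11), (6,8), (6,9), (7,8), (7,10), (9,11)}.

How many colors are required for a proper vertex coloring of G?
Clique number ω(G) = 3 (lower bound: χ ≥ ω).
The clique on [1, 2, 9] has size 3, forcing χ ≥ 3, and the coloring below uses 3 colors, so χ(G) = 3.
A valid 3-coloring: color 1: [2, 5, 8, 10]; color 2: [1, 6, 7, 11]; color 3: [3, 4, 9].

χ(G) = 3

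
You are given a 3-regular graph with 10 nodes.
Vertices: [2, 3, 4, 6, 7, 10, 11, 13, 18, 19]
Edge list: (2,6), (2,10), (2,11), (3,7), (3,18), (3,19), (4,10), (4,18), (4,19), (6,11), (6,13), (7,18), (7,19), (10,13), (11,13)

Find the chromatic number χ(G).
Clique number ω(G) = 3 (lower bound: χ ≥ ω).
The clique on [2, 6, 11] has size 3, forcing χ ≥ 3, and the coloring below uses 3 colors, so χ(G) = 3.
A valid 3-coloring: color 1: [10, 11, 18, 19]; color 2: [2, 4, 7, 13]; color 3: [3, 6].

χ(G) = 3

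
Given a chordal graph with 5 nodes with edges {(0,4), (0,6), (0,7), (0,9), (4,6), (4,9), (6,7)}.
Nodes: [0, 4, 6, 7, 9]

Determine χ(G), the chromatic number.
χ(G) = 3

Clique number ω(G) = 3 (lower bound: χ ≥ ω).
The clique on [0, 4, 9] has size 3, forcing χ ≥ 3, and the coloring below uses 3 colors, so χ(G) = 3.
A valid 3-coloring: color 1: [0]; color 2: [4, 7]; color 3: [6, 9].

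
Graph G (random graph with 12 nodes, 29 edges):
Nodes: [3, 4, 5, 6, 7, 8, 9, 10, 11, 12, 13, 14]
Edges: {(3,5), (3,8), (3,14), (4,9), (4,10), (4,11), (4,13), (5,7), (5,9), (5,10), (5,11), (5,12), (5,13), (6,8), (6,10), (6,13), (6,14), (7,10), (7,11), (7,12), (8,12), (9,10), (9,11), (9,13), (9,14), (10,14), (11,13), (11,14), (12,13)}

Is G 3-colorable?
The clique on vertices [4, 9, 11, 13] has size 4 > 3, so it alone needs 4 colors.

No, G is not 3-colorable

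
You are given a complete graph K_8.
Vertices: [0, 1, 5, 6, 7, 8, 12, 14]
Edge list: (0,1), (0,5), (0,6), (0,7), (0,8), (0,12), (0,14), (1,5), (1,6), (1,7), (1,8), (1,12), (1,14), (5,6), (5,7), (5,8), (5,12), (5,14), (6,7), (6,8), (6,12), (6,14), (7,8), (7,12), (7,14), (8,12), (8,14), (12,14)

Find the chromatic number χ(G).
χ(G) = 8

Clique number ω(G) = 8 (lower bound: χ ≥ ω).
The clique on [0, 1, 5, 6, 7, 8, 12, 14] has size 8, forcing χ ≥ 8, and the coloring below uses 8 colors, so χ(G) = 8.
A valid 8-coloring: color 1: [7]; color 2: [12]; color 3: [6]; color 4: [14]; color 5: [1]; color 6: [8]; color 7: [0]; color 8: [5].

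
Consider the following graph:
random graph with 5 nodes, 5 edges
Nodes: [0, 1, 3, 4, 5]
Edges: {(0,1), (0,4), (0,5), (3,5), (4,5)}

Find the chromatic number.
Clique number ω(G) = 3 (lower bound: χ ≥ ω).
The clique on [0, 4, 5] has size 3, forcing χ ≥ 3, and the coloring below uses 3 colors, so χ(G) = 3.
A valid 3-coloring: color 1: [1, 5]; color 2: [0, 3]; color 3: [4].

χ(G) = 3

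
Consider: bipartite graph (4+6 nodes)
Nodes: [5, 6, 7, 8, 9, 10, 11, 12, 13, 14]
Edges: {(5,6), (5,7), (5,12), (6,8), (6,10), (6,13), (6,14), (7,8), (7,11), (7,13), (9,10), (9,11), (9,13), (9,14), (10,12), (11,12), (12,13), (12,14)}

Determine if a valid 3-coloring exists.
Yes, G is 3-colorable

A valid 3-coloring: color 1: [6, 7, 9, 12]; color 2: [5, 8, 10, 11, 13, 14].
(χ(G) = 2 ≤ 3.)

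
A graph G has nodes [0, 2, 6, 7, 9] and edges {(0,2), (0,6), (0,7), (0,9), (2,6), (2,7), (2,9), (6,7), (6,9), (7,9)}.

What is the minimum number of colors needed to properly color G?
Clique number ω(G) = 5 (lower bound: χ ≥ ω).
The clique on [0, 2, 6, 7, 9] has size 5, forcing χ ≥ 5, and the coloring below uses 5 colors, so χ(G) = 5.
A valid 5-coloring: color 1: [0]; color 2: [2]; color 3: [9]; color 4: [7]; color 5: [6].

χ(G) = 5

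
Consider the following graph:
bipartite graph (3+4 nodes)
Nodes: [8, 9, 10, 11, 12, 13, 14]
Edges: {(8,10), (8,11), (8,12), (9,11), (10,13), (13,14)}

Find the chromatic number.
Clique number ω(G) = 2 (lower bound: χ ≥ ω).
The graph is bipartite (no odd cycle), so 2 colors suffice: χ(G) = 2.
A valid 2-coloring: color 1: [8, 9, 13]; color 2: [10, 11, 12, 14].

χ(G) = 2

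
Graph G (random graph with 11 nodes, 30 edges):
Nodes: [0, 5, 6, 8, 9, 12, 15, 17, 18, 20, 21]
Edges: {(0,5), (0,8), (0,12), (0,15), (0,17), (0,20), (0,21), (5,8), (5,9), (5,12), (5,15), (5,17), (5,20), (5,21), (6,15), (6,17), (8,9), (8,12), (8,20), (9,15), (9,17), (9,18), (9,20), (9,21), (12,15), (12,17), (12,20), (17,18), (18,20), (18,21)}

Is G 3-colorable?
The clique on vertices [0, 5, 8, 12, 20] has size 5 > 3, so it alone needs 5 colors.

No, G is not 3-colorable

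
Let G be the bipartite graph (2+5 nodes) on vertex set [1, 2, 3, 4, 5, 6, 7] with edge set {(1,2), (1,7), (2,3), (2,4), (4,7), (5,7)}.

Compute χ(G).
χ(G) = 2

Clique number ω(G) = 2 (lower bound: χ ≥ ω).
The graph is bipartite (no odd cycle), so 2 colors suffice: χ(G) = 2.
A valid 2-coloring: color 1: [2, 6, 7]; color 2: [1, 3, 4, 5].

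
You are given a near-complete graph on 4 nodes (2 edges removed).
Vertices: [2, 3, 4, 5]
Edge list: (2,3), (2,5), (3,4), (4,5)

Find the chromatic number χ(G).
χ(G) = 2

Clique number ω(G) = 2 (lower bound: χ ≥ ω).
The graph is bipartite (no odd cycle), so 2 colors suffice: χ(G) = 2.
A valid 2-coloring: color 1: [2, 4]; color 2: [3, 5].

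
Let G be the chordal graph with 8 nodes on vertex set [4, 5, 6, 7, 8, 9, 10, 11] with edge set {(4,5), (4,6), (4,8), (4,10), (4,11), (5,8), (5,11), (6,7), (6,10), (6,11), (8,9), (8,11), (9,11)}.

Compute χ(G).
Clique number ω(G) = 4 (lower bound: χ ≥ ω).
The clique on [4, 5, 8, 11] has size 4, forcing χ ≥ 4, and the coloring below uses 4 colors, so χ(G) = 4.
A valid 4-coloring: color 1: [7, 10, 11]; color 2: [4, 9]; color 3: [6, 8]; color 4: [5].

χ(G) = 4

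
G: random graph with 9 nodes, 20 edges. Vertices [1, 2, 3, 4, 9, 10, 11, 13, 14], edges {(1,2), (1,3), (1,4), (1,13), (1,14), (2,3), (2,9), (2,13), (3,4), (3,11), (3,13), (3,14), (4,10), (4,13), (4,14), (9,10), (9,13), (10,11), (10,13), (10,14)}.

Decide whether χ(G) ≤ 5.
A valid 5-coloring: color 1: [3, 10]; color 2: [11, 13, 14]; color 3: [1, 9]; color 4: [2, 4].
(χ(G) = 4 ≤ 5.)

Yes, G is 5-colorable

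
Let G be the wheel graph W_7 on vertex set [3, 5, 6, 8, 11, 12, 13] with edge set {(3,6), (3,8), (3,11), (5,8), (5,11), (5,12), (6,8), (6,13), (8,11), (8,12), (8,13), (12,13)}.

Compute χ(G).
Clique number ω(G) = 3 (lower bound: χ ≥ ω).
The clique on [8, 12, 13] has size 3, forcing χ ≥ 3, and the coloring below uses 3 colors, so χ(G) = 3.
A valid 3-coloring: color 1: [8]; color 2: [3, 5, 13]; color 3: [6, 11, 12].

χ(G) = 3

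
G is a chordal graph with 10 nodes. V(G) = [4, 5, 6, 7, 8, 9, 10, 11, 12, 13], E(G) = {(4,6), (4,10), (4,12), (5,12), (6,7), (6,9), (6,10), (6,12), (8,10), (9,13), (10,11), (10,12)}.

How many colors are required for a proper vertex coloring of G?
Clique number ω(G) = 4 (lower bound: χ ≥ ω).
The clique on [4, 6, 10, 12] has size 4, forcing χ ≥ 4, and the coloring below uses 4 colors, so χ(G) = 4.
A valid 4-coloring: color 1: [5, 7, 9, 10]; color 2: [6, 8, 11, 13]; color 3: [12]; color 4: [4].

χ(G) = 4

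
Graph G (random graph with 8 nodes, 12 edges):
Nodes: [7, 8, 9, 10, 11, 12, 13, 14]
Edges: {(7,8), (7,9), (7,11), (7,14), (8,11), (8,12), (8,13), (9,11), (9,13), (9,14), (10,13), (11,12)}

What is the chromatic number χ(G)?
χ(G) = 3

Clique number ω(G) = 3 (lower bound: χ ≥ ω).
The clique on [8, 11, 12] has size 3, forcing χ ≥ 3, and the coloring below uses 3 colors, so χ(G) = 3.
A valid 3-coloring: color 1: [8, 9, 10]; color 2: [7, 12, 13]; color 3: [11, 14].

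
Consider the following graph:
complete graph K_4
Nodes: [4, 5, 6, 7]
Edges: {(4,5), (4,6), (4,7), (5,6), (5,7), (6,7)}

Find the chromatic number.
Clique number ω(G) = 4 (lower bound: χ ≥ ω).
The clique on [4, 5, 6, 7] has size 4, forcing χ ≥ 4, and the coloring below uses 4 colors, so χ(G) = 4.
A valid 4-coloring: color 1: [7]; color 2: [6]; color 3: [5]; color 4: [4].

χ(G) = 4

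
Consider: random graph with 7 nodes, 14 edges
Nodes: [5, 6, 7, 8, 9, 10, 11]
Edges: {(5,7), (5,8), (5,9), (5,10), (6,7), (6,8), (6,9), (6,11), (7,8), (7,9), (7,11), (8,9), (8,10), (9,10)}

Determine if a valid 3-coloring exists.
The clique on vertices [5, 8, 9, 10] has size 4 > 3, so it alone needs 4 colors.

No, G is not 3-colorable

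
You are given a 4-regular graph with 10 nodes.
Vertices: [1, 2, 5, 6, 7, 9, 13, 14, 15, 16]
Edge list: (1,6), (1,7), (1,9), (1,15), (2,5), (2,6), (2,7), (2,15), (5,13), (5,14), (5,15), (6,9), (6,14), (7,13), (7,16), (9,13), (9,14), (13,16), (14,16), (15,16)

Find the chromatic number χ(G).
χ(G) = 3

Clique number ω(G) = 3 (lower bound: χ ≥ ω).
The clique on [1, 6, 9] has size 3, forcing χ ≥ 3, and the coloring below uses 3 colors, so χ(G) = 3.
A valid 3-coloring: color 1: [7, 9, 15]; color 2: [5, 6, 16]; color 3: [1, 2, 13, 14].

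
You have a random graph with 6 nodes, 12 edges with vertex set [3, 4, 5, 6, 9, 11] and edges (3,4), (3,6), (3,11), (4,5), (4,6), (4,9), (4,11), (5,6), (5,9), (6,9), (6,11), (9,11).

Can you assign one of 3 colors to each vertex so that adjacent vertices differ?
The clique on vertices [4, 6, 9, 11] has size 4 > 3, so it alone needs 4 colors.

No, G is not 3-colorable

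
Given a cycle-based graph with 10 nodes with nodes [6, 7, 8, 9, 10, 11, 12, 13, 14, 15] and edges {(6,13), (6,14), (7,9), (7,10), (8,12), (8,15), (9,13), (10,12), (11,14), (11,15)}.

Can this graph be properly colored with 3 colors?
A valid 3-coloring: color 1: [7, 12, 13, 14, 15]; color 2: [6, 8, 9, 10, 11].
(χ(G) = 2 ≤ 3.)

Yes, G is 3-colorable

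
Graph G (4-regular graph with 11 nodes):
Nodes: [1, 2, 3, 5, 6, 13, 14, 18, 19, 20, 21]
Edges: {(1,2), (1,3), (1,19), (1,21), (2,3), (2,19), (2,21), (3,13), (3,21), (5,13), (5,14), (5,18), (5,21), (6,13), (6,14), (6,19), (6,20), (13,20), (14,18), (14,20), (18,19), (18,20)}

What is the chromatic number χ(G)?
χ(G) = 4

Clique number ω(G) = 4 (lower bound: χ ≥ ω).
The clique on [1, 2, 3, 21] has size 4, forcing χ ≥ 4, and the coloring below uses 4 colors, so χ(G) = 4.
A valid 4-coloring: color 1: [2, 6, 18]; color 2: [13, 14, 19, 21]; color 3: [3, 5, 20]; color 4: [1].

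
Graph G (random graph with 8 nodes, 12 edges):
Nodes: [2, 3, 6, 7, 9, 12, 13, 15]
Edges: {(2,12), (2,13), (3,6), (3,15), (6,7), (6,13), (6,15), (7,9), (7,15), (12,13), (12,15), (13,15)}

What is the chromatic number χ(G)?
Clique number ω(G) = 3 (lower bound: χ ≥ ω).
The clique on [2, 12, 13] has size 3, forcing χ ≥ 3, and the coloring below uses 3 colors, so χ(G) = 3.
A valid 3-coloring: color 1: [2, 9, 15]; color 2: [6, 12]; color 3: [3, 7, 13].

χ(G) = 3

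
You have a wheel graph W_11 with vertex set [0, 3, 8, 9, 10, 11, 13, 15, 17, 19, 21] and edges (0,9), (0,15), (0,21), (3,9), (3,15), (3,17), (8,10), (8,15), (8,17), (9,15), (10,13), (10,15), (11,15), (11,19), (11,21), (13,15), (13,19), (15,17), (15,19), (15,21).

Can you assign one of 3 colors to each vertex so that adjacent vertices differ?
A valid 3-coloring: color 1: [15]; color 2: [0, 3, 8, 11, 13]; color 3: [9, 10, 17, 19, 21].
(χ(G) = 3 ≤ 3.)

Yes, G is 3-colorable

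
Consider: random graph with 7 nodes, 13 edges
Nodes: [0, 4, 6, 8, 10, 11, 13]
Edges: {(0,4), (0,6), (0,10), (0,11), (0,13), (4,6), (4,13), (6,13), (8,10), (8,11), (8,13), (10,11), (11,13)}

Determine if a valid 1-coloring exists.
The clique on vertices [0, 4, 6, 13] has size 4 > 1, so it alone needs 4 colors.

No, G is not 1-colorable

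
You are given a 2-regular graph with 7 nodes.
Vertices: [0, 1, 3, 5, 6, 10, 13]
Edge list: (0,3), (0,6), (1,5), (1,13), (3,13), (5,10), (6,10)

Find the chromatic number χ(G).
Clique number ω(G) = 2 (lower bound: χ ≥ ω).
Odd cycle [13, 3, 0, 6, 10, 5, 1] needs 3 colors (χ ≥ 3).
The coloring below uses 3 colors, so χ(G) = 3.
A valid 3-coloring: color 1: [0, 5, 13]; color 2: [1, 3, 10]; color 3: [6].

χ(G) = 3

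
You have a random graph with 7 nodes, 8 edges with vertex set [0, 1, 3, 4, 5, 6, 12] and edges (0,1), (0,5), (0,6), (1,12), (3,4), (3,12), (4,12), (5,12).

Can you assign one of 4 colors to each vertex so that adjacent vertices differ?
A valid 4-coloring: color 1: [0, 12]; color 2: [1, 3, 5, 6]; color 3: [4].
(χ(G) = 3 ≤ 4.)

Yes, G is 4-colorable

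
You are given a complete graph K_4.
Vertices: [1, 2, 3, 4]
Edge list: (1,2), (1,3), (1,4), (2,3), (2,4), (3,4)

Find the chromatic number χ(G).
χ(G) = 4

Clique number ω(G) = 4 (lower bound: χ ≥ ω).
The clique on [1, 2, 3, 4] has size 4, forcing χ ≥ 4, and the coloring below uses 4 colors, so χ(G) = 4.
A valid 4-coloring: color 1: [4]; color 2: [3]; color 3: [2]; color 4: [1].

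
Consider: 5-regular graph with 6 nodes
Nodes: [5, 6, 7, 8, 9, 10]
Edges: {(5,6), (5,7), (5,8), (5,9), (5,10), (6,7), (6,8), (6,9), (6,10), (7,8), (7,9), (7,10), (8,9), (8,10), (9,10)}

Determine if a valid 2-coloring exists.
The clique on vertices [5, 6, 7, 8, 9, 10] has size 6 > 2, so it alone needs 6 colors.

No, G is not 2-colorable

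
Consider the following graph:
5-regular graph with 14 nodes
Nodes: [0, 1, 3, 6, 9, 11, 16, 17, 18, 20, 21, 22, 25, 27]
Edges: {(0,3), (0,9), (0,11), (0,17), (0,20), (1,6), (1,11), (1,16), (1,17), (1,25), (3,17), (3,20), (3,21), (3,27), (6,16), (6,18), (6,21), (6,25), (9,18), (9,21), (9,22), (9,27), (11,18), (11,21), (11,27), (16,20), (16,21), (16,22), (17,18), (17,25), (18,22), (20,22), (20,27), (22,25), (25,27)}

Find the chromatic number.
χ(G) = 3

Clique number ω(G) = 3 (lower bound: χ ≥ ω).
The clique on [0, 3, 17] has size 3, forcing χ ≥ 3, and the coloring below uses 3 colors, so χ(G) = 3.
A valid 3-coloring: color 1: [0, 1, 21, 22, 27]; color 2: [6, 9, 11, 17, 20]; color 3: [3, 16, 18, 25].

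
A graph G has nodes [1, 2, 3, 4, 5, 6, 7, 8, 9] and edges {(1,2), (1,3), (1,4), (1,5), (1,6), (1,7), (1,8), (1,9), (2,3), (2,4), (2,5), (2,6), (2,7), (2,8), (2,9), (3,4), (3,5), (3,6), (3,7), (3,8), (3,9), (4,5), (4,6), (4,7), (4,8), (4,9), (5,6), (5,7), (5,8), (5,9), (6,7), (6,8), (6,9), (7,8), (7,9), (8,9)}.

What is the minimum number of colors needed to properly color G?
Clique number ω(G) = 9 (lower bound: χ ≥ ω).
The clique on [1, 2, 3, 4, 5, 6, 7, 8, 9] has size 9, forcing χ ≥ 9, and the coloring below uses 9 colors, so χ(G) = 9.
A valid 9-coloring: color 1: [6]; color 2: [3]; color 3: [7]; color 4: [1]; color 5: [2]; color 6: [4]; color 7: [8]; color 8: [9]; color 9: [5].

χ(G) = 9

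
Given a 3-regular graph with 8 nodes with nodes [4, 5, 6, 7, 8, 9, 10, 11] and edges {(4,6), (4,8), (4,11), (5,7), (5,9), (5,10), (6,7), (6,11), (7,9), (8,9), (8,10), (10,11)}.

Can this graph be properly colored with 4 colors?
Yes, G is 4-colorable

A valid 4-coloring: color 1: [5, 8, 11]; color 2: [4, 7, 10]; color 3: [6, 9].
(χ(G) = 3 ≤ 4.)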